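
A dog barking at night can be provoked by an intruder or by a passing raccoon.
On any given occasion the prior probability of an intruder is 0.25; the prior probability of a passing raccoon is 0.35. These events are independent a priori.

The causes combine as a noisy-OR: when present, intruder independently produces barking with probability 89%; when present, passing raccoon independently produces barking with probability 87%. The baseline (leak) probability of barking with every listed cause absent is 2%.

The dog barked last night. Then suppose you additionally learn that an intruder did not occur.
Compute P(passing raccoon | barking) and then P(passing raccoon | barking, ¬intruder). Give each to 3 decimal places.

Under noisy-OR, P(barking | causes) = 1 − (1−0.02)·∏(1−qᵢ) over the active causes.
Numerator (weight on configurations with passing raccoon): 0.229057 + 0.086274 = 0.315331
Normalizer over all consistent configurations: 0.02*0.75*0.65 + 0.8726*0.75*0.35 + 0.8922*0.25*0.65 + 0.985986*0.25*0.35 = 0.470064
P(passing raccoon | barking) = 0.315331/0.470064 ≈ 0.671

With the extra evidence:
For the numerator, keep only passing raccoon=true terms: 0.8726*0.35 = 0.305410
The normalizing constant is 0.02*0.65 + 0.8726*0.35 = 0.318410
Posterior = 0.305410 / 0.318410 ≈ 0.959
With intruder excluded, passing raccoon must carry more of the explanatory weight for the barking.

P(passing raccoon | barking) ≈ 0.671; P(passing raccoon | barking, ¬intruder) ≈ 0.959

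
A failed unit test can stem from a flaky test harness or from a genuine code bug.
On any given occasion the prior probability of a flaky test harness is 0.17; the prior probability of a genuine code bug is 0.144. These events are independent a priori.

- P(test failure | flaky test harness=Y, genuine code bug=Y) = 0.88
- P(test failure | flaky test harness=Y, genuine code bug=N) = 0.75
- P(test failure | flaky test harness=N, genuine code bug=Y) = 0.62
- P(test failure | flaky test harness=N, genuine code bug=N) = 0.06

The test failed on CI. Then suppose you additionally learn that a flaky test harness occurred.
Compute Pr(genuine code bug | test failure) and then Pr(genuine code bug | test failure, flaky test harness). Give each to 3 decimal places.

Pr(genuine code bug | test failure) ≈ 0.387; Pr(genuine code bug | test failure, flaky test harness) ≈ 0.165

For the numerator, keep only genuine code bug=true terms: 0.074102 + 0.021542 = 0.095644
The normalizing constant is 0.06·0.83·0.856 + 0.62·0.83·0.144 + 0.75·0.17·0.856 + 0.88·0.17·0.144 = 0.247413
Posterior = 0.095644 / 0.247413 ≈ 0.387

With the extra evidence:
Weight on genuine code bug=true, given the evidence: 0.88×0.144 = 0.126720
Denominator P(test failure | flaky test harness): 0.75×0.856 + 0.88×0.144 = 0.768720
Posterior = 0.126720 / 0.768720 ≈ 0.165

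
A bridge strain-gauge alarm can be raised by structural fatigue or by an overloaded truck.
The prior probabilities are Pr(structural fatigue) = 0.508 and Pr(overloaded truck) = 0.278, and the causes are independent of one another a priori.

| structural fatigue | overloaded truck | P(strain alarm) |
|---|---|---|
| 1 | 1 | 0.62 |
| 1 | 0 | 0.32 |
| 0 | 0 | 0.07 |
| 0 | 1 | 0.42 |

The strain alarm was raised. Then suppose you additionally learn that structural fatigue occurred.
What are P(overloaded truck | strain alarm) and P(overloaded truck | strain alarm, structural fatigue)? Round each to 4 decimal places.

Weight on overloaded truck=true, given the evidence: 0.057446 + 0.087559 = 0.145005
Denominator P(strain alarm): 0.07×0.492×0.722 + 0.42×0.492×0.278 + 0.32×0.508×0.722 + 0.62×0.508×0.278 = 0.287239
P(overloaded truck | strain alarm) = 0.145005/0.287239 ≈ 0.5048

Now condition on the additional information:
P(strain alarm | structural fatigue) = 0.32×0.722 + 0.62×0.278 = 0.231040 + 0.172360 = 0.403400
The overloaded truck-present share is 0.62×0.278 = 0.172360.
Hence the posterior is 0.172360/0.403400 ≈ 0.4273.
This is intercausal reasoning (explaining away): once structural fatigue accounts for the strain alarm, overloaded truck becomes less likely.

P(overloaded truck | strain alarm) ≈ 0.5048; P(overloaded truck | strain alarm, structural fatigue) ≈ 0.4273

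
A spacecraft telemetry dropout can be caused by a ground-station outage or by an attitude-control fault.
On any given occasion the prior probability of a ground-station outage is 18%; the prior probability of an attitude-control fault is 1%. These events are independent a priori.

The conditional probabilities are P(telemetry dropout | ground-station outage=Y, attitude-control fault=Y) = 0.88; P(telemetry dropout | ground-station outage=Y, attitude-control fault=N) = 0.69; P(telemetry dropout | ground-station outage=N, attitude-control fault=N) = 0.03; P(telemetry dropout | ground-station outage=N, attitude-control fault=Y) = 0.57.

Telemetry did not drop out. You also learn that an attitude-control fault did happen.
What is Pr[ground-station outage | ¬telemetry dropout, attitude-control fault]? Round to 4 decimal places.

For the numerator, keep only ground-station outage=true terms: 0.12*0.18 = 0.021600
The normalizing constant is 0.43*0.82 + 0.12*0.18 = 0.374200
Posterior = 0.021600 / 0.374200 ≈ 0.0577

Pr[ground-station outage | ¬telemetry dropout, attitude-control fault] ≈ 0.0577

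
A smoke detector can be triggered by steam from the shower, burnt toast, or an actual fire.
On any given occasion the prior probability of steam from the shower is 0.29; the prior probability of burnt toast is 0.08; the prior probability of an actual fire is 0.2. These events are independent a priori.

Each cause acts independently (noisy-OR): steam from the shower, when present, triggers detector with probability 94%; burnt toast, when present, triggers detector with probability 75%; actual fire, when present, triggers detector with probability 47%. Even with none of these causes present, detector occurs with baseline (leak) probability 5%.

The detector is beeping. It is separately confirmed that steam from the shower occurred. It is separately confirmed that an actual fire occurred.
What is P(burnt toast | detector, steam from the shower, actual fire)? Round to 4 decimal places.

Under noisy-OR, P(detector | causes) = 1 − (1−0.05)·∏(1−qᵢ) over the active causes.
Sum P(detector|·) weighted by the priors over both values of burnt toast:
  P(detector | steam from the shower, actual fire) = 0.96979*0.92 + 0.992448*0.08
        = 0.892207 + 0.079396 = 0.971603
Keeping only the burnt toast-present terms gives 0.079396, so
  P(burnt toast | detector, steam from the shower, actual fire) = 0.079396 / 0.971603 ≈ 0.0817

P(burnt toast | detector, steam from the shower, actual fire) ≈ 0.0817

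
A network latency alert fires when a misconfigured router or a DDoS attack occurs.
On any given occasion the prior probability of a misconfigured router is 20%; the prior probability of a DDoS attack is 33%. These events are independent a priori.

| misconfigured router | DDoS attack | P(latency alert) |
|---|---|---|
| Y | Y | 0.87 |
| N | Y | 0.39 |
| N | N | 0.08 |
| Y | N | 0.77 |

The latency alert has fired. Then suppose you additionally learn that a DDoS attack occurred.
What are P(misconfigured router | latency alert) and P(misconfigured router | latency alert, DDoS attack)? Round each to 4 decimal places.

By total probability over the 4 (misconfigured router, DDoS attack) configurations:
  P(latency alert) = 0.08*0.8*0.67 + 0.39*0.8*0.33 + 0.77*0.2*0.67 + 0.87*0.2*0.33
        = 0.042880 + 0.102960 + 0.103180 + 0.057420 = 0.306440
The terms with misconfigured router present sum to 0.160600, so
  P(misconfigured router | latency alert) = 0.160600 / 0.306440 ≈ 0.5241

With the extra evidence:
P(latency alert | DDoS attack) = 0.39*0.8 + 0.87*0.2 = 0.312000 + 0.174000 = 0.486000
Of this, 0.174000 comes from 0.87*0.2 (the misconfigured router=true cases).
Hence the posterior is 0.174000/0.486000 ≈ 0.3580.

P(misconfigured router | latency alert) ≈ 0.5241; P(misconfigured router | latency alert, DDoS attack) ≈ 0.3580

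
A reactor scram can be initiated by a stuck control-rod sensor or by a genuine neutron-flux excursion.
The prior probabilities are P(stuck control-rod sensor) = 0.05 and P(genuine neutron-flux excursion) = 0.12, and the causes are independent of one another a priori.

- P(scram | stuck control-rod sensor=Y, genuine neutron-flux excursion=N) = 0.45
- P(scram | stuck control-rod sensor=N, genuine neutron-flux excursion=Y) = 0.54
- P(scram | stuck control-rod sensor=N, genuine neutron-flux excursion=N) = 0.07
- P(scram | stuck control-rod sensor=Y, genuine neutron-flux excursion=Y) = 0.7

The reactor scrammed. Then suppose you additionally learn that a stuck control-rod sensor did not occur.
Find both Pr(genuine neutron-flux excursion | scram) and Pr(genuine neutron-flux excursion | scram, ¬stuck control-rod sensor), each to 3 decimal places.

Pr(genuine neutron-flux excursion | scram) ≈ 0.456; Pr(genuine neutron-flux excursion | scram, ¬stuck control-rod sensor) ≈ 0.513

By total probability over the 4 (stuck control-rod sensor, genuine neutron-flux excursion) configurations:
  P(scram) = 0.07*0.95*0.88 + 0.54*0.95*0.12 + 0.45*0.05*0.88 + 0.7*0.05*0.12
        = 0.058520 + 0.061560 + 0.019800 + 0.004200 = 0.144080
The terms with genuine neutron-flux excursion present sum to 0.065760, so
  P(genuine neutron-flux excursion | scram) = 0.065760 / 0.144080 ≈ 0.456

Now condition on the additional information:
Numerator (weight on configurations with genuine neutron-flux excursion): 0.54*0.12 = 0.064800
Denominator P(scram | ¬stuck control-rod sensor): 0.07*0.88 + 0.54*0.12 = 0.126400
P(genuine neutron-flux excursion | scram, ¬stuck control-rod sensor) = 0.064800/0.126400 ≈ 0.513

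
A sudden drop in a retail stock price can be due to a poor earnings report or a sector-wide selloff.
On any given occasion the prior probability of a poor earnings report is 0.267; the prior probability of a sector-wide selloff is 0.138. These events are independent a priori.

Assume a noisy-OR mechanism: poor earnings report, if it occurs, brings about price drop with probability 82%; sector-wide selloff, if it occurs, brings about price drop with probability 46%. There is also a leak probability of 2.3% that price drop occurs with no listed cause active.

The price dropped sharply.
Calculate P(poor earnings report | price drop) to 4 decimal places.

P(poor earnings report | price drop) ≈ 0.7816

Under noisy-OR, P(price drop | causes) = 1 − (1−0.023)·∏(1−qᵢ) over the active causes.
P(price drop) = 0.023·0.733·0.862 + 0.47242·0.733·0.138 + 0.82414·0.267·0.862 + 0.905036·0.267·0.138 = 0.014532 + 0.047787 + 0.189679 + 0.033347 = 0.285345
Of this, 0.223026 comes from 0.189679 + 0.033347 (the poor earnings report=true cases).
P(poor earnings report | price drop) = 0.223026 / 0.285345 ≈ 0.7816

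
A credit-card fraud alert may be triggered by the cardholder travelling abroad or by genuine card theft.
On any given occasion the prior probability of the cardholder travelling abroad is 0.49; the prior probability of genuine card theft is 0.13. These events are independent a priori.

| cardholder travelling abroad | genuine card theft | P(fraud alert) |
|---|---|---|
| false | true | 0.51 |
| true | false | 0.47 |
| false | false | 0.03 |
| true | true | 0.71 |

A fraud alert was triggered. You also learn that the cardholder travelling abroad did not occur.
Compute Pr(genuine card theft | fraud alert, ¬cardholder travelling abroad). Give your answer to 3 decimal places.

Pr(genuine card theft | fraud alert, ¬cardholder travelling abroad) ≈ 0.718

P(fraud alert | ¬cardholder travelling abroad) = 0.03*0.87 + 0.51*0.13 = 0.026100 + 0.066300 = 0.092400
Restricting to configurations with genuine card theft present: 0.51*0.13 = 0.066300.
So P(genuine card theft | fraud alert, ¬cardholder travelling abroad) = 0.066300/0.092400 ≈ 0.718.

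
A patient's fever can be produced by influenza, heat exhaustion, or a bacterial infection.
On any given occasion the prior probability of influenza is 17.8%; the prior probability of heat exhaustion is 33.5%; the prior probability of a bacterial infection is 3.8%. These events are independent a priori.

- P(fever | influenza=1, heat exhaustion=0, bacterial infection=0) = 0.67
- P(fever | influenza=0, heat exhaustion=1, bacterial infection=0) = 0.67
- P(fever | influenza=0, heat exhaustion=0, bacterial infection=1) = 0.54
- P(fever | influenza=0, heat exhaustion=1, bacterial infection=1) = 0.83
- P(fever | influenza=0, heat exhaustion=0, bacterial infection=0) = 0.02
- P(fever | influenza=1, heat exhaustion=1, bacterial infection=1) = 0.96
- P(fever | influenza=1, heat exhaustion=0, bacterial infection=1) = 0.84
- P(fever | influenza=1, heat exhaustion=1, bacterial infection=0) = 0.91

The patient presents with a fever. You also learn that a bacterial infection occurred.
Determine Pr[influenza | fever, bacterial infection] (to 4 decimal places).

Weight on influenza=true, given the evidence: 0.099431 + 0.057245 = 0.156676
Denominator P(fever | bacterial infection): 0.54·0.822·0.665 + 0.83·0.822·0.335 + 0.84·0.178·0.665 + 0.96·0.178·0.335 = 0.680413
Posterior = 0.156676 / 0.680413 ≈ 0.2303

Pr[influenza | fever, bacterial infection] ≈ 0.2303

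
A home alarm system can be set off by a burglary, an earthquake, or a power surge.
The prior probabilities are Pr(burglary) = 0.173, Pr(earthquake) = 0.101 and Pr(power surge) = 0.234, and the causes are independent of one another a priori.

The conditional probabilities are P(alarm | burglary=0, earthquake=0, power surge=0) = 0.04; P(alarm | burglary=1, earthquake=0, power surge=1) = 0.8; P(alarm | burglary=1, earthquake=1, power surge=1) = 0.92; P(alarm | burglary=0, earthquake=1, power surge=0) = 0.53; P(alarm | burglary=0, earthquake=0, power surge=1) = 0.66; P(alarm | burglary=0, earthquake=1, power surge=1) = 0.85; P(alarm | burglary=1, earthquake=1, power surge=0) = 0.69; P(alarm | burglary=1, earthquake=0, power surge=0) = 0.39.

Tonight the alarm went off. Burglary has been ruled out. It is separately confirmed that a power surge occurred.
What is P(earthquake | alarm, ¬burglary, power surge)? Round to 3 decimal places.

P(alarm | ¬burglary, power surge) = 0.66·0.899 + 0.85·0.101 = 0.593340 + 0.085850 = 0.679190
The earthquake-present share is 0.85·0.101 = 0.085850.
So P(earthquake | alarm, ¬burglary, power surge) = 0.085850/0.679190 ≈ 0.126.

P(earthquake | alarm, ¬burglary, power surge) ≈ 0.126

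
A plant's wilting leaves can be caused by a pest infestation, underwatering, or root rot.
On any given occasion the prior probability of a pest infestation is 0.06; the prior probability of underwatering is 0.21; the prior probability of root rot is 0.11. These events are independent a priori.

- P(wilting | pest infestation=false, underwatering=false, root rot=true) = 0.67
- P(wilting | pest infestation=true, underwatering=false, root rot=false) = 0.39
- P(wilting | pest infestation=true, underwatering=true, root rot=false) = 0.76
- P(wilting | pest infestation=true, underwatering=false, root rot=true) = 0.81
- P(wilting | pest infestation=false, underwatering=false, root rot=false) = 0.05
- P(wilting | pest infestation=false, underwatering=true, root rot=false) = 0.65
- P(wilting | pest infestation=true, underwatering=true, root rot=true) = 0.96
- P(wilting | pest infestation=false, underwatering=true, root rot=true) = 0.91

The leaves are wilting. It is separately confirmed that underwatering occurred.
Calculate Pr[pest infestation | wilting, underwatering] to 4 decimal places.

Pr[pest infestation | wilting, underwatering] ≈ 0.0685

P(wilting | underwatering) = 0.65·0.94·0.89 + 0.91·0.94·0.11 + 0.76·0.06·0.89 + 0.96·0.06·0.11 = 0.543790 + 0.094094 + 0.040584 + 0.006336 = 0.684804
Of this, 0.046920 comes from 0.040584 + 0.006336 (the pest infestation=true cases).
So P(pest infestation | wilting, underwatering) = 0.046920/0.684804 ≈ 0.0685.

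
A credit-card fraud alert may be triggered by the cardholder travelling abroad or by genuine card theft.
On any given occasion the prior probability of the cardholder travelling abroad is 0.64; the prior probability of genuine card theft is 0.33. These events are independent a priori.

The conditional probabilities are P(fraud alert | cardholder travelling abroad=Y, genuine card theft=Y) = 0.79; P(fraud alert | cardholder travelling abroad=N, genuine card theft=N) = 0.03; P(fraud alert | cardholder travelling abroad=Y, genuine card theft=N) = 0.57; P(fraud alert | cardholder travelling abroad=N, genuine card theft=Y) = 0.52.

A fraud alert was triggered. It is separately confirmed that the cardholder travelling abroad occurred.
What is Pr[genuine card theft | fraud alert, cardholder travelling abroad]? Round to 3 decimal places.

Pr[genuine card theft | fraud alert, cardholder travelling abroad] ≈ 0.406

Sum P(fraud alert|·) weighted by the priors over both values of genuine card theft:
  P(fraud alert | cardholder travelling abroad) = 0.57×0.67 + 0.79×0.33
        = 0.381900 + 0.260700 = 0.642600
Configurations with genuine card theft contribute 0.260700, so
  P(genuine card theft | fraud alert, cardholder travelling abroad) = 0.260700 / 0.642600 ≈ 0.406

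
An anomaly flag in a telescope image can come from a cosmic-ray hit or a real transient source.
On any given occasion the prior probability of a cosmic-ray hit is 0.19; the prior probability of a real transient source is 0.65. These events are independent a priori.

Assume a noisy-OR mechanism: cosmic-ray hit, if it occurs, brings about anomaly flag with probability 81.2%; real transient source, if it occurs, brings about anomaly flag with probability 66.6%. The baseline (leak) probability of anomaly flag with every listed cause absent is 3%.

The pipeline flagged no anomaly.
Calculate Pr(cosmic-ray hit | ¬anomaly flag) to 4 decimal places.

Under noisy-OR, P(anomaly flag | causes) = 1 − (1−0.03)·∏(1−qᵢ) over the active causes.
For the numerator, keep only cosmic-ray hit=true terms: 0.012127 + 0.007522 = 0.019649
Denominator P(¬anomaly flag): 0.97*0.81*0.35 + 0.32398*0.81*0.65 + 0.18236*0.19*0.35 + 0.060908*0.19*0.65 = 0.465219
P(cosmic-ray hit | ¬anomaly flag) = 0.019649/0.465219 ≈ 0.0422

Pr(cosmic-ray hit | ¬anomaly flag) ≈ 0.0422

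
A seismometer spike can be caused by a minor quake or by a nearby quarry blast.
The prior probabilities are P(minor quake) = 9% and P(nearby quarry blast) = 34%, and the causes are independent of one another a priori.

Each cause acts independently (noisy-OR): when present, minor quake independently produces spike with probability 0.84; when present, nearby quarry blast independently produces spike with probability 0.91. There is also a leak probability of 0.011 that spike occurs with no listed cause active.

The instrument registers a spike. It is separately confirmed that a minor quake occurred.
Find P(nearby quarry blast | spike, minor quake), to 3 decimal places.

Under noisy-OR, P(spike | causes) = 1 − (1−0.011)·∏(1−qᵢ) over the active causes.
P(spike | minor quake) = 0.84176×0.66 + 0.985758×0.34 = 0.555562 + 0.335158 = 0.890720
The nearby quarry blast-present share is 0.985758×0.34 = 0.335158.
P(nearby quarry blast | spike, minor quake) = 0.335158 / 0.890720 ≈ 0.376

P(nearby quarry blast | spike, minor quake) ≈ 0.376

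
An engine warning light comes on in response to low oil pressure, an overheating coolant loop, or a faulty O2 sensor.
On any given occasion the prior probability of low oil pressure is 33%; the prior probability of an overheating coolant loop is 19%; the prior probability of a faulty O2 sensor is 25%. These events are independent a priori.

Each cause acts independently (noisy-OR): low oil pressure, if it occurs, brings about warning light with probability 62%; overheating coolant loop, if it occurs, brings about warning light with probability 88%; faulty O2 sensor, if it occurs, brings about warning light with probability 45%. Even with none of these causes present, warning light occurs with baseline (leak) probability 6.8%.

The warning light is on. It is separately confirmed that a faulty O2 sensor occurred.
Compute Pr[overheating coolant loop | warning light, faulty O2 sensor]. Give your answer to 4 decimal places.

Under noisy-OR, P(warning light | causes) = 1 − (1−0.068)·∏(1−qᵢ) over the active causes.
Weight on overheating coolant loop=true, given the evidence: 0.119470 + 0.061234 = 0.180704
The normalizing constant is 0.4874*0.67*0.81 + 0.938488*0.67*0.19 + 0.805212*0.33*0.81 + 0.976625*0.33*0.19 = 0.660449
Posterior = 0.180704 / 0.660449 ≈ 0.2736

Pr[overheating coolant loop | warning light, faulty O2 sensor] ≈ 0.2736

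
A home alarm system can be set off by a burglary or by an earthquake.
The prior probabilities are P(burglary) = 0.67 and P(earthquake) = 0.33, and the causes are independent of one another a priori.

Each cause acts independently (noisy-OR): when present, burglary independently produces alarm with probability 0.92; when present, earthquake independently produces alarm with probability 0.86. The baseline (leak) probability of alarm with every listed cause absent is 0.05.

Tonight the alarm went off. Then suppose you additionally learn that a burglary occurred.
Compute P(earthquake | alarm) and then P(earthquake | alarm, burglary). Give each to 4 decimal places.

P(earthquake | alarm) ≈ 0.4238; P(earthquake | alarm, burglary) ≈ 0.3453

Under noisy-OR, P(alarm | causes) = 1 − (1−0.05)·∏(1−qᵢ) over the active causes.
Numerator (weight on configurations with earthquake): 0.094416 + 0.218747 = 0.313163
The normalizing constant is 0.05*0.33*0.67 + 0.867*0.33*0.33 + 0.924*0.67*0.67 + 0.98936*0.67*0.33 = 0.739002
Posterior = 0.313163 / 0.739002 ≈ 0.4238

Now condition on the additional information:
Numerator (weight on configurations with earthquake): 0.98936×0.33 = 0.326489
The normalizing constant is 0.924×0.67 + 0.98936×0.33 = 0.945569
Posterior = 0.326489 / 0.945569 ≈ 0.3453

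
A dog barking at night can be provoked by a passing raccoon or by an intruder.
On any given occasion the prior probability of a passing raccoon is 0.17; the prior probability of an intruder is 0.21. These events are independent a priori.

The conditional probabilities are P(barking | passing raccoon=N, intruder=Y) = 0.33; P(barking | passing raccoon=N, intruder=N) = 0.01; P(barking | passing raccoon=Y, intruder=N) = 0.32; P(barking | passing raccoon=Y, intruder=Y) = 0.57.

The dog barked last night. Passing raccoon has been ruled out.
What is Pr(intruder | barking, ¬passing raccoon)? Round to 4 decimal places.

P(barking | ¬passing raccoon) = 0.01·0.79 + 0.33·0.21 = 0.007900 + 0.069300 = 0.077200
Of this, 0.069300 comes from 0.33·0.21 (the intruder=true cases).
Hence the posterior is 0.069300/0.077200 ≈ 0.8977.

Pr(intruder | barking, ¬passing raccoon) ≈ 0.8977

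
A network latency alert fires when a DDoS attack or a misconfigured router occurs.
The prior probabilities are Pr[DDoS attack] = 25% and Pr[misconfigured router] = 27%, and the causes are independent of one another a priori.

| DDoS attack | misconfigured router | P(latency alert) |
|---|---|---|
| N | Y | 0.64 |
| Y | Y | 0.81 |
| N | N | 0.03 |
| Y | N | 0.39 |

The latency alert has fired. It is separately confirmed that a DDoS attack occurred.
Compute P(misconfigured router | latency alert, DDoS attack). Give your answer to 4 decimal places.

P(latency alert | DDoS attack) = 0.39·0.73 + 0.81·0.27 = 0.284700 + 0.218700 = 0.503400
Restricting to configurations with misconfigured router present: 0.81·0.27 = 0.218700.
P(misconfigured router | latency alert, DDoS attack) = 0.218700 / 0.503400 ≈ 0.4344

P(misconfigured router | latency alert, DDoS attack) ≈ 0.4344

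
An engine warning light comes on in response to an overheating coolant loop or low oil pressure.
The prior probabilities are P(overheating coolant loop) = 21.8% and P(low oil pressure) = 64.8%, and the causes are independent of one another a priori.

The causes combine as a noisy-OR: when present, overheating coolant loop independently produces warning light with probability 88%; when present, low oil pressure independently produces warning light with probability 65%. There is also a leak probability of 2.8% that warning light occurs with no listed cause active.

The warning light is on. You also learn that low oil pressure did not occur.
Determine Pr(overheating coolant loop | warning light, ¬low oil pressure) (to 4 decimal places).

Pr(overheating coolant loop | warning light, ¬low oil pressure) ≈ 0.8979

Under noisy-OR, P(warning light | causes) = 1 − (1−0.028)·∏(1−qᵢ) over the active causes.
P(warning light | ¬low oil pressure) = 0.028*0.782 + 0.88336*0.218 = 0.021896 + 0.192572 = 0.214468
Restricting to configurations with overheating coolant loop present: 0.88336*0.218 = 0.192572.
So P(overheating coolant loop | warning light, ¬low oil pressure) = 0.192572/0.214468 ≈ 0.8979.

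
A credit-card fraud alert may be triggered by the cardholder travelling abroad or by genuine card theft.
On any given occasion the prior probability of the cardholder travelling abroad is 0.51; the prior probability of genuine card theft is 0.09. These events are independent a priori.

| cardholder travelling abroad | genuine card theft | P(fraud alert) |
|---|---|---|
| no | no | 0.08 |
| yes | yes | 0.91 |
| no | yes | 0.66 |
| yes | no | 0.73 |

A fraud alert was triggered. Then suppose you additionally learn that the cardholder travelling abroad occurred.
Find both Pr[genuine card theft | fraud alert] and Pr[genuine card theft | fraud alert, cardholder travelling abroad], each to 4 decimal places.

P(fraud alert) = 0.08·0.49·0.91 + 0.66·0.49·0.09 + 0.73·0.51·0.91 + 0.91·0.51·0.09 = 0.035672 + 0.029106 + 0.338793 + 0.041769 = 0.445340
Of this, 0.070875 comes from 0.029106 + 0.041769 (the genuine card theft=true cases).
So P(genuine card theft | fraud alert) = 0.070875/0.445340 ≈ 0.1591.

With the extra evidence:
By total probability over both values of genuine card theft:
  P(fraud alert | cardholder travelling abroad) = 0.73×0.91 + 0.91×0.09
        = 0.664300 + 0.081900 = 0.746200
Keeping only the genuine card theft-present terms gives 0.081900, so
  P(genuine card theft | fraud alert, cardholder travelling abroad) = 0.081900 / 0.746200 ≈ 0.1098
The drop from 0.1591 to 0.1098 is the explaining-away (discounting) effect.

Pr[genuine card theft | fraud alert] ≈ 0.1591; Pr[genuine card theft | fraud alert, cardholder travelling abroad] ≈ 0.1098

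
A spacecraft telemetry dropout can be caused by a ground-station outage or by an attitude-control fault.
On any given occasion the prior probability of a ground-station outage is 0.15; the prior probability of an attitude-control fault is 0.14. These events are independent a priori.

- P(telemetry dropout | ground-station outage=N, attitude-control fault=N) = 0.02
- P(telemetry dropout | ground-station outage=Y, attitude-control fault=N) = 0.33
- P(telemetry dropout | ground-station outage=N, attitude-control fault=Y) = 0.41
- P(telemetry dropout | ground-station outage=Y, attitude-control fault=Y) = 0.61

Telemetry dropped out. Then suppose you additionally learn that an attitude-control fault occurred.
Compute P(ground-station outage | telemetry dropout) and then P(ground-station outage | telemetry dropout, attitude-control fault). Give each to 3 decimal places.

P(telemetry dropout) = 0.02*0.85*0.86 + 0.41*0.85*0.14 + 0.33*0.15*0.86 + 0.61*0.15*0.14 = 0.014620 + 0.048790 + 0.042570 + 0.012810 = 0.118790
The ground-station outage-present share is 0.042570 + 0.012810 = 0.055380.
So P(ground-station outage | telemetry dropout) = 0.055380/0.118790 ≈ 0.466.

With the extra evidence:
P(telemetry dropout | attitude-control fault) = 0.41×0.85 + 0.61×0.15 = 0.348500 + 0.091500 = 0.440000
Of this, 0.091500 comes from 0.61×0.15 (the ground-station outage=true cases).
P(ground-station outage | telemetry dropout, attitude-control fault) = 0.091500 / 0.440000 ≈ 0.208

P(ground-station outage | telemetry dropout) ≈ 0.466; P(ground-station outage | telemetry dropout, attitude-control fault) ≈ 0.208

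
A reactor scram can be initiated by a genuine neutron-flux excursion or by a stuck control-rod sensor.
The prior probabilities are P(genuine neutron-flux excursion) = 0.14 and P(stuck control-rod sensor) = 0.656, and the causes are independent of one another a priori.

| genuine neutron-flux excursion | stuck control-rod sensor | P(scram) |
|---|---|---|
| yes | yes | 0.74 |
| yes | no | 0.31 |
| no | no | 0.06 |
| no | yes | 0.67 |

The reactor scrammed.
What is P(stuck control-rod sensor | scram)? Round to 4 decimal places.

P(scram) = 0.06·0.86·0.344 + 0.67·0.86·0.656 + 0.31·0.14·0.344 + 0.74·0.14·0.656 = 0.017750 + 0.377987 + 0.014930 + 0.067962 = 0.478629
Of this, 0.445949 comes from 0.377987 + 0.067962 (the stuck control-rod sensor=true cases).
Hence the posterior is 0.445949/0.478629 ≈ 0.9317.

P(stuck control-rod sensor | scram) ≈ 0.9317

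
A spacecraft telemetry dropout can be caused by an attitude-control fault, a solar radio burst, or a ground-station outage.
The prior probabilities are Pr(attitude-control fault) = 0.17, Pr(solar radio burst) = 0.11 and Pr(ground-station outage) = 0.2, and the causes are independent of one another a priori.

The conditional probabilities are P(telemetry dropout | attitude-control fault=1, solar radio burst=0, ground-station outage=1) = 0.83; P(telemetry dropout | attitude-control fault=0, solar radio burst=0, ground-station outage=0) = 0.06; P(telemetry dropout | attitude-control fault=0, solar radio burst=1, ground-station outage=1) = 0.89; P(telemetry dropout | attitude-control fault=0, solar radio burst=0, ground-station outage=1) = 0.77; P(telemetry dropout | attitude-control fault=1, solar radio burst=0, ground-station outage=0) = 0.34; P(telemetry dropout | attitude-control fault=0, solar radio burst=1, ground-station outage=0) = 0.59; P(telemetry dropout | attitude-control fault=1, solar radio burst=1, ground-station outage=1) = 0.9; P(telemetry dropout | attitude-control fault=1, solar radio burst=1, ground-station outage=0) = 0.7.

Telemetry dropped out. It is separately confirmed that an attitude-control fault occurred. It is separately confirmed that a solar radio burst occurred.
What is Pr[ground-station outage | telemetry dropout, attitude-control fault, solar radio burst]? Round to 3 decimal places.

Weight on ground-station outage=true, given the evidence: 0.9·0.2 = 0.180000
Denominator P(telemetry dropout | attitude-control fault, solar radio burst): 0.7·0.8 + 0.9·0.2 = 0.740000
P(ground-station outage | telemetry dropout, attitude-control fault, solar radio burst) = 0.180000/0.740000 ≈ 0.243

Pr[ground-station outage | telemetry dropout, attitude-control fault, solar radio burst] ≈ 0.243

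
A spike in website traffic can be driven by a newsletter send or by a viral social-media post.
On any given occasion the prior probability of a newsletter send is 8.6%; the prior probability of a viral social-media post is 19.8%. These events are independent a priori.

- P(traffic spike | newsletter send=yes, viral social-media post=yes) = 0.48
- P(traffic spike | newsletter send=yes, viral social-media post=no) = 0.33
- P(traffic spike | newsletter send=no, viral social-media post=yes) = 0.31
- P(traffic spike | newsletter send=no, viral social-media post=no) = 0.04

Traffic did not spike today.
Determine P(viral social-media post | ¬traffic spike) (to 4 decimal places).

Numerator (weight on configurations with viral social-media post): 0.124871 + 0.008855 = 0.133726
Normalizer over all consistent configurations: 0.96*0.914*0.802 + 0.69*0.914*0.198 + 0.67*0.086*0.802 + 0.52*0.086*0.198 = 0.883644
P(viral social-media post | ¬traffic spike) = 0.133726/0.883644 ≈ 0.1513

P(viral social-media post | ¬traffic spike) ≈ 0.1513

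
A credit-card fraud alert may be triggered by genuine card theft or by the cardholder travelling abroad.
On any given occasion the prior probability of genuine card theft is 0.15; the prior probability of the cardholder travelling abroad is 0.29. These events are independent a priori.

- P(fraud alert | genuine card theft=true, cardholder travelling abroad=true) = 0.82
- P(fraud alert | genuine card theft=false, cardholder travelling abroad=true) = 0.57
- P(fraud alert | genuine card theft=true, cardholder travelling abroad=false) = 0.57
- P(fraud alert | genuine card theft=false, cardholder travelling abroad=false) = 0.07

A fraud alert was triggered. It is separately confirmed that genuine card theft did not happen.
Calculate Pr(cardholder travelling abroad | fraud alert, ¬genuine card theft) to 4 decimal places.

Pr(cardholder travelling abroad | fraud alert, ¬genuine card theft) ≈ 0.7688

Numerator (weight on configurations with cardholder travelling abroad): 0.57*0.29 = 0.165300
The normalizing constant is 0.07*0.71 + 0.57*0.29 = 0.215000
Posterior = 0.165300 / 0.215000 ≈ 0.7688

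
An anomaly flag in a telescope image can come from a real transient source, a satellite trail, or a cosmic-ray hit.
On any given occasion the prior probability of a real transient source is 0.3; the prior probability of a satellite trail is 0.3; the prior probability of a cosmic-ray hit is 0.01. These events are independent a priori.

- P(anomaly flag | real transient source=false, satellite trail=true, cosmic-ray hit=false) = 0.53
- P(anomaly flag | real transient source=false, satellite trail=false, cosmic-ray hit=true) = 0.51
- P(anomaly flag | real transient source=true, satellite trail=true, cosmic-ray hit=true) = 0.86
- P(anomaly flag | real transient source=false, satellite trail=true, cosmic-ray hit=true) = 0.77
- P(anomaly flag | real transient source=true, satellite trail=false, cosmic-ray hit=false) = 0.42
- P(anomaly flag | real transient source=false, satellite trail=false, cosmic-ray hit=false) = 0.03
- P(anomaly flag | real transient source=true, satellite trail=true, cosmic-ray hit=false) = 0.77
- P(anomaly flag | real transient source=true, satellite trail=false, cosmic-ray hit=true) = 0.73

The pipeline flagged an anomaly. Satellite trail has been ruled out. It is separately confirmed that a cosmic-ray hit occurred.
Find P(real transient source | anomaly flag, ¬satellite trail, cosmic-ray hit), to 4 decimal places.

P(real transient source | anomaly flag, ¬satellite trail, cosmic-ray hit) ≈ 0.3802

For the numerator, keep only real transient source=true terms: 0.73*0.3 = 0.219000
The normalizing constant is 0.51*0.7 + 0.73*0.3 = 0.576000
Posterior = 0.219000 / 0.576000 ≈ 0.3802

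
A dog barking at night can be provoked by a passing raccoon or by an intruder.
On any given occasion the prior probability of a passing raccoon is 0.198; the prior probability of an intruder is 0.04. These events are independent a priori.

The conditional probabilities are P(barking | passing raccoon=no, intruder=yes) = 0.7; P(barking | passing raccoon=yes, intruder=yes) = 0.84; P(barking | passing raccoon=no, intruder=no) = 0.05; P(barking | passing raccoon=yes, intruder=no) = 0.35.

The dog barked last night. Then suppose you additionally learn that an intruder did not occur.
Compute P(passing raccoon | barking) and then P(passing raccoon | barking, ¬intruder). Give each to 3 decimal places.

P(passing raccoon | barking) ≈ 0.546; P(passing raccoon | barking, ¬intruder) ≈ 0.633

Weight on passing raccoon=true, given the evidence: 0.066528 + 0.006653 = 0.073181
Normalizer over all consistent configurations: 0.05*0.802*0.96 + 0.7*0.802*0.04 + 0.35*0.198*0.96 + 0.84*0.198*0.04 = 0.134133
P(passing raccoon | barking) = 0.073181/0.134133 ≈ 0.546

With the extra evidence:
Sum P(barking|·) weighted by the priors over both values of passing raccoon:
  P(barking | ¬intruder) = 0.05*0.802 + 0.35*0.198
        = 0.040100 + 0.069300 = 0.109400
The terms with passing raccoon present sum to 0.069300, so
  P(passing raccoon | barking, ¬intruder) = 0.069300 / 0.109400 ≈ 0.633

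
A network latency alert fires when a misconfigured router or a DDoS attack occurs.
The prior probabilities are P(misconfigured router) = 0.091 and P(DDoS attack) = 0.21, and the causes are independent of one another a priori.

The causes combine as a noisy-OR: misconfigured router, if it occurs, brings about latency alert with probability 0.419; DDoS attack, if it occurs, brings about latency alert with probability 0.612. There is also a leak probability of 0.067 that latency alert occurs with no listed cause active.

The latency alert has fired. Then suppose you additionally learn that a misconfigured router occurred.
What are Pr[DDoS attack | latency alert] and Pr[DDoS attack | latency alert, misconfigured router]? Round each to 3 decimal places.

Pr[DDoS attack | latency alert] ≈ 0.628; Pr[DDoS attack | latency alert, misconfigured router] ≈ 0.314

Under noisy-OR, P(latency alert | causes) = 1 − (1−0.067)·∏(1−qᵢ) over the active causes.
P(latency alert) = 0.067*0.909*0.79 + 0.637996*0.909*0.21 + 0.457927*0.091*0.79 + 0.789676*0.091*0.21 = 0.048113 + 0.121787 + 0.032920 + 0.015091 = 0.217911
Of this, 0.136878 comes from 0.121787 + 0.015091 (the DDoS attack=true cases).
So P(DDoS attack | latency alert) = 0.136878/0.217911 ≈ 0.628.

With the extra evidence:
Weight on DDoS attack=true, given the evidence: 0.789676·0.21 = 0.165832
The normalizing constant is 0.457927·0.79 + 0.789676·0.21 = 0.527594
Posterior = 0.165832 / 0.527594 ≈ 0.314
This is intercausal reasoning (explaining away): once misconfigured router accounts for the latency alert, DDoS attack becomes less likely.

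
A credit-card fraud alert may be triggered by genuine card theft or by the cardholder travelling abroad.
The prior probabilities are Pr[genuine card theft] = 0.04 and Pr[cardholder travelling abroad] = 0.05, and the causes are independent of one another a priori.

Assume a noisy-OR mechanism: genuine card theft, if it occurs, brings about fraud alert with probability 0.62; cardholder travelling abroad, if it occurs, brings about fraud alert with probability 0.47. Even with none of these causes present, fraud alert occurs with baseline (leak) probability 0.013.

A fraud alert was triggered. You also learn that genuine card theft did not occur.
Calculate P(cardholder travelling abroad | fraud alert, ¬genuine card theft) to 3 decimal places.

Under noisy-OR, P(fraud alert | causes) = 1 − (1−0.013)·∏(1−qᵢ) over the active causes.
P(fraud alert | ¬genuine card theft) = 0.013*0.95 + 0.47689*0.05 = 0.012350 + 0.023845 = 0.036195
The cardholder travelling abroad-present share is 0.47689*0.05 = 0.023845.
P(cardholder travelling abroad | fraud alert, ¬genuine card theft) = 0.023845 / 0.036195 ≈ 0.659

P(cardholder travelling abroad | fraud alert, ¬genuine card theft) ≈ 0.659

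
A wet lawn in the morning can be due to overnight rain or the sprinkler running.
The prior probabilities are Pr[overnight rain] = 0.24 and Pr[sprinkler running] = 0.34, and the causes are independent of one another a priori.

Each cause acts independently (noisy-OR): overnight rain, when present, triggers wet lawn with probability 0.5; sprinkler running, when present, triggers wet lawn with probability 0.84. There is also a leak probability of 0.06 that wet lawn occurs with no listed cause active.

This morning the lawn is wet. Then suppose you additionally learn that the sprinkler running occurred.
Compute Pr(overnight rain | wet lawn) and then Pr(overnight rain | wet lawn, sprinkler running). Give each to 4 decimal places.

Under noisy-OR, P(wet lawn | causes) = 1 − (1−0.06)·∏(1−qᵢ) over the active causes.
P(wet lawn) = 0.06×0.76×0.66 + 0.8496×0.76×0.34 + 0.53×0.24×0.66 + 0.9248×0.24×0.34 = 0.030096 + 0.219537 + 0.083952 + 0.075464 = 0.409049
The overnight rain-present share is 0.083952 + 0.075464 = 0.159416.
Hence the posterior is 0.159416/0.409049 ≈ 0.3897.

With the extra evidence:
Weight on overnight rain=true, given the evidence: 0.9248*0.24 = 0.221952
Normalizer over all consistent configurations: 0.8496*0.76 + 0.9248*0.24 = 0.867648
Posterior = 0.221952 / 0.867648 ≈ 0.2558

Pr(overnight rain | wet lawn) ≈ 0.3897; Pr(overnight rain | wet lawn, sprinkler running) ≈ 0.2558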